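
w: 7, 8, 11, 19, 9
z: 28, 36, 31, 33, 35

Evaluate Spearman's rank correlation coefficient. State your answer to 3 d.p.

0.100

Rank w: 1, 2, 4, 5, 3
Rank z: 1, 5, 2, 3, 4
d = rank(w) − rank(z): 0, -3, 2, 2, -1; Σd² = 18
ρ = 1 − 6Σd² / [n(n²−1)] = 1 − 6×18 / (5×24) = 1 − 108/120 ≈ 0.100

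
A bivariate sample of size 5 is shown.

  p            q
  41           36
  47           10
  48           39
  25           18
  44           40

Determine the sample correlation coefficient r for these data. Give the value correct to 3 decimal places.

n = 5, Σp = 205, Σq = 143, Σp² = 8755, Σq² = 4841, Σpq = 6028
nΣpq − ΣpΣq = 30140 − 29315 = 825
nΣp² − (Σp)² = 43775 − 42025 = 1750; nΣq² − (Σq)² = 24205 − 20449 = 3756
r = 825 / √(1750 × 3756) = 825 / 2563.7863 ≈ 0.322

0.322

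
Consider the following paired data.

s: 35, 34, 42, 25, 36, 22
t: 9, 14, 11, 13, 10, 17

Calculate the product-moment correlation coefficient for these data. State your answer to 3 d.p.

n = 6, Σs = 194, Σt = 74, Σs² = 6550, Σt² = 956, Σst = 2312
nΣst − ΣsΣt = 13872 − 14356 = -484
nΣs² − (Σs)² = 39300 − 37636 = 1664; nΣt² − (Σt)² = 5736 − 5476 = 260
r = -484 / √(1664 × 260) = -484 / 657.7538 ≈ -0.736

-0.736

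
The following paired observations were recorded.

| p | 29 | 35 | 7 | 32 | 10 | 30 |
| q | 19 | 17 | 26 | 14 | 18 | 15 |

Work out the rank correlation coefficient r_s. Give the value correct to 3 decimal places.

Rank p: 3, 6, 1, 5, 2, 4
Rank q: 5, 3, 6, 1, 4, 2
d = rank(p) − rank(q): -2, 3, -5, 4, -2, 2; Σd² = 62
ρ = 1 − 6Σd² / [n(n²−1)] = 1 − 6×62 / (6×35) = 1 − 372/210 ≈ -0.771

-0.771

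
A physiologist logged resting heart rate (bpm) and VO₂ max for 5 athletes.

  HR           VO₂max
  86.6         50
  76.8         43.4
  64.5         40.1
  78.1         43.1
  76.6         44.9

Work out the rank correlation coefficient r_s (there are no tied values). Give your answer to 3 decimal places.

Rank HR: 5, 3, 1, 4, 2
Rank VO₂max: 5, 3, 1, 2, 4
d = rank(HR) − rank(VO₂max): 0, 0, 0, 2, -2; Σd² = 8
ρ = 1 − 6Σd² / [n(n²−1)] = 1 − 6×8 / (5×24) = 1 − 48/120 ≈ 0.600

0.600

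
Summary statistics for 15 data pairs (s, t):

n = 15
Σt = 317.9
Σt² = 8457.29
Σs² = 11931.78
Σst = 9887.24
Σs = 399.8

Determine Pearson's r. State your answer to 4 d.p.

0.9547

r = (nΣst − ΣsΣt) / √[(nΣs² − (Σs)²)(nΣt² − (Σt)²)]
Numerator: 15×9887.24 − 399.8×317.9 = 21212.18
Denominator: √[(178976.7 − 159840.04)(126859.35 − 101060.41)] = √[19136.66 × 25798.94] = 22219.4857
r = 21212.18 / 22219.4857 ≈ 0.9547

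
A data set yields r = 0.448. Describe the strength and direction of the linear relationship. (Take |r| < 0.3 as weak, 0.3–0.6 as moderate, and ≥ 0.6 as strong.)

r = 0.448 > 0 so the relationship is positive.
|r| = 0.448, which falls in the moderate range.

moderate positive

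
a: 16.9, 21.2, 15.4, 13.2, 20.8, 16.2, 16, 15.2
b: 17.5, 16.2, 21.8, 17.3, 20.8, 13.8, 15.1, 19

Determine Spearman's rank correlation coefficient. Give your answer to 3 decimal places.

-0.143

Rank a: 6, 8, 3, 1, 7, 5, 4, 2
Rank b: 5, 3, 8, 4, 7, 1, 2, 6
d = rank(a) − rank(b): 1, 5, -5, -3, 0, 4, 2, -4; Σd² = 96
ρ = 1 − 6Σd² / [n(n²−1)] = 1 − 6×96 / (8×63) = 1 − 576/504 ≈ -0.143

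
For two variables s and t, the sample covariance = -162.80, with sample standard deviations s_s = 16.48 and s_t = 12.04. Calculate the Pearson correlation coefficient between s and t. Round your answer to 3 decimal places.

r = Cov(s,t) / (s_s · s_t) = -162.80 / (16.48 × 12.04)
  = -162.80 / 198.4192 ≈ -0.820

-0.820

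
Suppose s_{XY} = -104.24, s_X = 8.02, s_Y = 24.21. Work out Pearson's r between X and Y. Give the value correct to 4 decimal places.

r = Cov(X,Y) / (s_X · s_Y) = -104.24 / (8.02 × 24.21)
  = -104.24 / 194.1642 ≈ -0.5369

-0.5369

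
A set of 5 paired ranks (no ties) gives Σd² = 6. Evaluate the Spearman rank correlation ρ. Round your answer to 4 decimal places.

0.7000

ρ = 1 − 6Σd² / [n(n²−1)] = 1 − 6×6 / (5×24)
  = 1 − 36/120 = 1 − 0.30000 ≈ 0.7000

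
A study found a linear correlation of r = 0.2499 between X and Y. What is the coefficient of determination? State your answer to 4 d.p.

r² = (0.2499)² = 0.0625

0.0625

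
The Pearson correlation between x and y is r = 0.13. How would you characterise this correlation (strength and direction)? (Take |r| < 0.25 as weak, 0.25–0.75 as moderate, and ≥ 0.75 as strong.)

r = 0.13 > 0 so the relationship is positive.
|r| = 0.13, which falls in the weak range.

weak positive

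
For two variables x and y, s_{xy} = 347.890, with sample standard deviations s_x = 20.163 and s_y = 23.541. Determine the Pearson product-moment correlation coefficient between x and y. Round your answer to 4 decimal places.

r = Cov(x,y) / (s_x · s_y) = 347.890 / (20.163 × 23.541)
  = 347.890 / 474.6572 ≈ 0.7329

0.7329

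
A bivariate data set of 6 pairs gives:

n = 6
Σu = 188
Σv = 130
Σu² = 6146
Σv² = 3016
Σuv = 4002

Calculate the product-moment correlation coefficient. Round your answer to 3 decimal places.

-0.316

r = (nΣuv − ΣuΣv) / √[(nΣu² − (Σu)²)(nΣv² − (Σv)²)]
Numerator: 6×4002 − 188×130 = -428
Denominator: √[(36876 − 35344)(18096 − 16900)] = √[1532 × 1196] = 1353.6144
r = -428 / 1353.6144 ≈ -0.316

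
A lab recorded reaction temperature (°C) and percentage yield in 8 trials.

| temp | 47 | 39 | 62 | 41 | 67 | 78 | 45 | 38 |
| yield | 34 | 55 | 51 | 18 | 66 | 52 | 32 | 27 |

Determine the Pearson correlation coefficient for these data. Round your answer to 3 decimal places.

n = 8, Σx = 417, Σy = 335, Σx² = 23297, Σy² = 15919, Σxy = 18587
nΣxy − ΣxΣy = 148696 − 139695 = 9001
nΣx² − (Σx)² = 186376 − 173889 = 12487; nΣy² − (Σy)² = 127352 − 112225 = 15127
r = 9001 / √(12487 × 15127) = 9001 / 13743.7567 ≈ 0.655

0.655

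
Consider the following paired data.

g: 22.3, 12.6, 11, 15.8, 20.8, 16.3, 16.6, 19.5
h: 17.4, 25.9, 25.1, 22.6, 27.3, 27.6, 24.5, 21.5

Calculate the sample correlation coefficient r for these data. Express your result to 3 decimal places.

n = 8, Σg = 134.9, Σh = 191.9, Σg² = 2380.83, Σh² = 4683.89, Σgh = 3191.21
nΣgh − ΣgΣh = 25529.68 − 25887.31 = -357.63
nΣg² − (Σg)² = 19046.64 − 18198.01 = 848.63; nΣh² − (Σh)² = 37471.12 − 36825.61 = 645.51
r = -357.63 / √(848.63 × 645.51) = -357.63 / 740.1345 ≈ -0.483

-0.483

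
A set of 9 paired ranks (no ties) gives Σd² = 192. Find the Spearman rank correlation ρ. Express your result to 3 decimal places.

-0.600

ρ = 1 − 6Σd² / [n(n²−1)] = 1 − 6×192 / (9×80)
  = 1 − 1152/720 = 1 − 1.6000 ≈ -0.600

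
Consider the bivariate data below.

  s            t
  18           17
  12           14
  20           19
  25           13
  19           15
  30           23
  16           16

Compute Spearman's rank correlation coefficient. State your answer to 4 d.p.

0.3571

Rank s: 3, 1, 5, 6, 4, 7, 2
Rank t: 5, 2, 6, 1, 3, 7, 4
d = rank(s) − rank(t): -2, -1, -1, 5, 1, 0, -2; Σd² = 36
ρ = 1 − 6Σd² / [n(n²−1)] = 1 − 6×36 / (7×48) = 1 − 216/336 ≈ 0.3571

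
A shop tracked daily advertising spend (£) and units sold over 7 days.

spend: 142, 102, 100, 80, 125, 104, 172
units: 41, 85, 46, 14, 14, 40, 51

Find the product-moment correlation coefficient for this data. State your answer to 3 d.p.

0.133

n = 7, Σx = 825, Σy = 291, Σx² = 102993, Σy² = 15615, Σxy = 34894
nΣxy − ΣxΣy = 244258 − 240075 = 4183
nΣx² − (Σx)² = 720951 − 680625 = 40326; nΣy² − (Σy)² = 109305 − 84681 = 24624
r = 4183 / √(40326 × 24624) = 4183 / 31511.7030 ≈ 0.133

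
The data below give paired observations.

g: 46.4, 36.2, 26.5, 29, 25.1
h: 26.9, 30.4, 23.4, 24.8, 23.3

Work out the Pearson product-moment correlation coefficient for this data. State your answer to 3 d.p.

n = 5, Σg = 163.2, Σh = 128.8, Σg² = 5636.66, Σh² = 3353.26, Σgh = 4272.77
nΣgh − ΣgΣh = 21363.85 − 21020.16 = 343.69
nΣg² − (Σg)² = 28183.3 − 26634.24 = 1549.06; nΣh² − (Σh)² = 16766.3 − 16589.44 = 176.86
r = 343.69 / √(1549.06 × 176.86) = 343.69 / 523.4183 ≈ 0.657

0.657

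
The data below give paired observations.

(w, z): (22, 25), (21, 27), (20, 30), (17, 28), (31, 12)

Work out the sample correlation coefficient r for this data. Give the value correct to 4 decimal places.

n = 5, Σw = 111, Σz = 122, Σw² = 2575, Σz² = 3182, Σwz = 2565
nΣwz − ΣwΣz = 12825 − 13542 = -717
nΣw² − (Σw)² = 12875 − 12321 = 554; nΣz² − (Σz)² = 15910 − 14884 = 1026
r = -717 / √(554 × 1026) = -717 / 753.9257 ≈ -0.9510

-0.9510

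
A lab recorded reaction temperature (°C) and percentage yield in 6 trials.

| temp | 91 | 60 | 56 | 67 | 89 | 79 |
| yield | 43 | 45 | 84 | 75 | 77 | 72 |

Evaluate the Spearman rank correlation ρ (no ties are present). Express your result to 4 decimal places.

-0.4857

Rank temp: 6, 2, 1, 3, 5, 4
Rank yield: 1, 2, 6, 4, 5, 3
d = rank(temp) − rank(yield): 5, 0, -5, -1, 0, 1; Σd² = 52
ρ = 1 − 6Σd² / [n(n²−1)] = 1 − 6×52 / (6×35) = 1 − 312/210 ≈ -0.4857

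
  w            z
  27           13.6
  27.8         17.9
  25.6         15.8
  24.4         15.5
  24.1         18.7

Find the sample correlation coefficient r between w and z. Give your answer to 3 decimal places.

-0.222

n = 5, Σw = 128.9, Σz = 81.5, Σw² = 3333.37, Σz² = 1344.95, Σwz = 2098.17
nΣwz − ΣwΣz = 10490.85 − 10505.35 = -14.5
nΣw² − (Σw)² = 16666.85 − 16615.21 = 51.64; nΣz² − (Σz)² = 6724.75 − 6642.25 = 82.5
r = -14.5 / √(51.64 × 82.5) = -14.5 / 65.2710 ≈ -0.222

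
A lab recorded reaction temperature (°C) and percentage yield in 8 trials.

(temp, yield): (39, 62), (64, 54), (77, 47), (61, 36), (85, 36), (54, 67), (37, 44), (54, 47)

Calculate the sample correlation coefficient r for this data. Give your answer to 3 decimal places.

n = 8, Σx = 471, Σy = 393, Σx² = 29693, Σy² = 20195, Σxy = 22533
nΣxy − ΣxΣy = 180264 − 185103 = -4839
nΣx² − (Σx)² = 237544 − 221841 = 15703; nΣy² − (Σy)² = 161560 − 154449 = 7111
r = -4839 / √(15703 × 7111) = -4839 / 10567.1204 ≈ -0.458

-0.458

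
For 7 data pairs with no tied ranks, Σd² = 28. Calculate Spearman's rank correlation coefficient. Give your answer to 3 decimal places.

0.500

ρ = 1 − 6Σd² / [n(n²−1)] = 1 − 6×28 / (7×48)
  = 1 − 168/336 = 1 − 0.5000 ≈ 0.500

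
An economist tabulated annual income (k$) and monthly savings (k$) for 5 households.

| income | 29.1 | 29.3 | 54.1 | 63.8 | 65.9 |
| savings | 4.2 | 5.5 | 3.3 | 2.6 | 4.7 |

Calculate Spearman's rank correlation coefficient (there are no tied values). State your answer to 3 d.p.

-0.200

Rank income: 1, 2, 3, 4, 5
Rank savings: 3, 5, 2, 1, 4
d = rank(income) − rank(savings): -2, -3, 1, 3, 1; Σd² = 24
ρ = 1 − 6Σd² / [n(n²−1)] = 1 − 6×24 / (5×24) = 1 − 144/120 ≈ -0.200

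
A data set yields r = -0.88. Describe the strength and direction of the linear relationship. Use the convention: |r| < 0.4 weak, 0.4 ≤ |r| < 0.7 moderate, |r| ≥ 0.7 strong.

strong negative

r = -0.88 < 0 so the relationship is negative.
|r| = 0.88, which falls in the strong range.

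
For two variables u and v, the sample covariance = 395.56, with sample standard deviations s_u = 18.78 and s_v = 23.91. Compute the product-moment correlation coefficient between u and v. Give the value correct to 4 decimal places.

0.8809

r = Cov(u,v) / (s_u · s_v) = 395.56 / (18.78 × 23.91)
  = 395.56 / 449.0298 ≈ 0.8809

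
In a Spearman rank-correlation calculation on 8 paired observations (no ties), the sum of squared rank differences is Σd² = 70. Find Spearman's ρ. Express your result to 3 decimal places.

0.167

ρ = 1 − 6Σd² / [n(n²−1)] = 1 − 6×70 / (8×63)
  = 1 − 420/504 = 1 − 0.8333 ≈ 0.167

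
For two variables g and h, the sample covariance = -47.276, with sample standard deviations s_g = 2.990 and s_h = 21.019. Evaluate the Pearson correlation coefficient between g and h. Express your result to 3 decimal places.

r = Cov(g,h) / (s_g · s_h) = -47.276 / (2.990 × 21.019)
  = -47.276 / 62.8468 ≈ -0.752

-0.752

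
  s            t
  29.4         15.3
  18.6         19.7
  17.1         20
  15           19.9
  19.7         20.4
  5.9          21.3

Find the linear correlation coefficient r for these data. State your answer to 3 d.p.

-0.874

n = 6, Σs = 105.7, Σt = 116.6, Σs² = 2150.63, Σt² = 2288.04, Σst = 1984.29
nΣst − ΣsΣt = 11905.74 − 12324.62 = -418.88
nΣs² − (Σs)² = 12903.78 − 11172.49 = 1731.29; nΣt² − (Σt)² = 13728.24 − 13595.56 = 132.68
r = -418.88 / √(1731.29 × 132.68) = -418.88 / 479.2782 ≈ -0.874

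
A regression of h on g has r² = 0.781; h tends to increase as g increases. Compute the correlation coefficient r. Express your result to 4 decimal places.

|r| = √0.781 = 0.8837
The association is positive, so r = 0.8837.

0.8837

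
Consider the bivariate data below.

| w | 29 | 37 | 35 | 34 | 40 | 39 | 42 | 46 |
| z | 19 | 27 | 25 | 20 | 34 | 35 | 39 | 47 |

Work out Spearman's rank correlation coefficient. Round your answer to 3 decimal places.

0.976

Rank w: 1, 4, 3, 2, 6, 5, 7, 8
Rank z: 1, 4, 3, 2, 5, 6, 7, 8
d = rank(w) − rank(z): 0, 0, 0, 0, 1, -1, 0, 0; Σd² = 2
ρ = 1 − 6Σd² / [n(n²−1)] = 1 − 6×2 / (8×63) = 1 − 12/504 ≈ 0.976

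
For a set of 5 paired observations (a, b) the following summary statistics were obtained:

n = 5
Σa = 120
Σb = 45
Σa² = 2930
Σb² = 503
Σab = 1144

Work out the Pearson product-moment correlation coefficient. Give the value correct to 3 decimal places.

0.914

r = (nΣab − ΣaΣb) / √[(nΣa² − (Σa)²)(nΣb² − (Σb)²)]
Numerator: 5×1144 − 120×45 = 320
Denominator: √[(14650 − 14400)(2515 − 2025)] = √[250 × 490] = 350.0000
r = 320 / 350.0000 ≈ 0.914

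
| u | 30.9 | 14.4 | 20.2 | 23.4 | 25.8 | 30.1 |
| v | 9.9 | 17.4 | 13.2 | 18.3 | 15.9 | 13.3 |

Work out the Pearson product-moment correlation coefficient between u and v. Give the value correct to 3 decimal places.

-0.633

n = 6, Σu = 144.8, Σv = 88, Σu² = 3689.42, Σv² = 1339.6, Σuv = 2061.88
nΣuv − ΣuΣv = 12371.28 − 12742.4 = -371.12
nΣu² − (Σu)² = 22136.52 − 20967.04 = 1169.48; nΣv² − (Σv)² = 8037.6 − 7744 = 293.6
r = -371.12 / √(1169.48 × 293.6) = -371.12 / 585.9687 ≈ -0.633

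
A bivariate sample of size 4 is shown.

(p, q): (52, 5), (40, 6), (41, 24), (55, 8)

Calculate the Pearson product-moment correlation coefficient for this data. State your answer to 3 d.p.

-0.476

n = 4, Σp = 188, Σq = 43, Σp² = 9010, Σq² = 701, Σpq = 1924
nΣpq − ΣpΣq = 7696 − 8084 = -388
nΣp² − (Σp)² = 36040 − 35344 = 696; nΣq² − (Σq)² = 2804 − 1849 = 955
r = -388 / √(696 × 955) = -388 / 815.2791 ≈ -0.476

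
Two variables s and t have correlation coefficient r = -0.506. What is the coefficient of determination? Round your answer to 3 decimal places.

r² = (-0.506)² = 0.256

0.256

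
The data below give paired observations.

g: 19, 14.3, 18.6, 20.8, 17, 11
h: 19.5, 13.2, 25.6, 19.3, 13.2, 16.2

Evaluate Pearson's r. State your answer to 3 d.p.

0.518

n = 6, Σg = 100.7, Σh = 107, Σg² = 1754.09, Σh² = 2019.02, Σgh = 1839.46
nΣgh − ΣgΣh = 11036.76 − 10774.9 = 261.86
nΣg² − (Σg)² = 10524.54 − 10140.49 = 384.05; nΣh² − (Σh)² = 12114.12 − 11449 = 665.12
r = 261.86 / √(384.05 × 665.12) = 261.86 / 505.4101 ≈ 0.518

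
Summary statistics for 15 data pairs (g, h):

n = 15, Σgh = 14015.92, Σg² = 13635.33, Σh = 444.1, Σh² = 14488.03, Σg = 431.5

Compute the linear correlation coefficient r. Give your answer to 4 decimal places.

r = (nΣgh − ΣgΣh) / √[(nΣg² − (Σg)²)(nΣh² − (Σh)²)]
Numerator: 15×14015.92 − 431.5×444.1 = 18609.65
Denominator: √[(204529.95 − 186192.25)(217320.45 − 197224.81)] = √[18337.7 × 20095.64] = 19196.5574
r = 18609.65 / 19196.5574 ≈ 0.9694

0.9694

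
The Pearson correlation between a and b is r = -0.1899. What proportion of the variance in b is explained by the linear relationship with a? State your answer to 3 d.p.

0.036

r² = (-0.1899)² = 0.036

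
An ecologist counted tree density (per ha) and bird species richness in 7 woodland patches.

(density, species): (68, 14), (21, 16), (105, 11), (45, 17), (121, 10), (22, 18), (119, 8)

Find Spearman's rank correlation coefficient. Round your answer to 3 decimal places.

Rank density: 4, 1, 5, 3, 7, 2, 6
Rank species: 4, 5, 3, 6, 2, 7, 1
d = rank(density) − rank(species): 0, -4, 2, -3, 5, -5, 5; Σd² = 104
ρ = 1 − 6Σd² / [n(n²−1)] = 1 − 6×104 / (7×48) = 1 − 624/336 ≈ -0.857

-0.857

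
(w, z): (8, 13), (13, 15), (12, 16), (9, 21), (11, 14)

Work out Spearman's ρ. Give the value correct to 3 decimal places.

Rank w: 1, 5, 4, 2, 3
Rank z: 1, 3, 4, 5, 2
d = rank(w) − rank(z): 0, 2, 0, -3, 1; Σd² = 14
ρ = 1 − 6Σd² / [n(n²−1)] = 1 − 6×14 / (5×24) = 1 − 84/120 ≈ 0.300

0.300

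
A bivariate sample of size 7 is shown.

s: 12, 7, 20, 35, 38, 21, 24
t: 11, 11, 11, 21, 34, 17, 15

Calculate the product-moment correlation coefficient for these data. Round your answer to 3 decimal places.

n = 7, Σs = 157, Σt = 120, Σs² = 4279, Σt² = 2474, Σst = 3173
nΣst − ΣsΣt = 22211 − 18840 = 3371
nΣs² − (Σs)² = 29953 − 24649 = 5304; nΣt² − (Σt)² = 17318 − 14400 = 2918
r = 3371 / √(5304 × 2918) = 3371 / 3934.0910 ≈ 0.857

0.857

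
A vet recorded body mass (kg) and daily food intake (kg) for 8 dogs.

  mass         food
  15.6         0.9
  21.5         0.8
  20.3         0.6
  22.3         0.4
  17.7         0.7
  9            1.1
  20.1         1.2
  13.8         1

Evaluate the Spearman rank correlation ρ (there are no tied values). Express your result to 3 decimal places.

Rank mass: 3, 7, 6, 8, 4, 1, 5, 2
Rank food: 5, 4, 2, 1, 3, 7, 8, 6
d = rank(mass) − rank(food): -2, 3, 4, 7, 1, -6, -3, -4; Σd² = 140
ρ = 1 − 6Σd² / [n(n²−1)] = 1 − 6×140 / (8×63) = 1 − 840/504 ≈ -0.667

-0.667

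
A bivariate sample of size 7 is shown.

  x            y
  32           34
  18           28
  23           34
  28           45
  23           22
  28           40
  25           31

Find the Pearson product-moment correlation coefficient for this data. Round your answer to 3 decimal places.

n = 7, Σx = 177, Σy = 234, Σx² = 4599, Σy² = 8166, Σxy = 6035
nΣxy − ΣxΣy = 42245 − 41418 = 827
nΣx² − (Σx)² = 32193 − 31329 = 864; nΣy² − (Σy)² = 57162 − 54756 = 2406
r = 827 / √(864 × 2406) = 827 / 1441.7989 ≈ 0.574

0.574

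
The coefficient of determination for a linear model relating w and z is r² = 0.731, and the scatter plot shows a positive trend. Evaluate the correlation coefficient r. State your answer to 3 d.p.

|r| = √0.731 = 0.855
The association is positive, so r = 0.855.

0.855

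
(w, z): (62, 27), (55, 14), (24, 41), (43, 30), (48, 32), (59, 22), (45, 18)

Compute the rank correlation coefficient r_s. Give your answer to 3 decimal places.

-0.500

Rank w: 7, 5, 1, 2, 4, 6, 3
Rank z: 4, 1, 7, 5, 6, 3, 2
d = rank(w) − rank(z): 3, 4, -6, -3, -2, 3, 1; Σd² = 84
ρ = 1 − 6Σd² / [n(n²−1)] = 1 − 6×84 / (7×48) = 1 − 504/336 ≈ -0.500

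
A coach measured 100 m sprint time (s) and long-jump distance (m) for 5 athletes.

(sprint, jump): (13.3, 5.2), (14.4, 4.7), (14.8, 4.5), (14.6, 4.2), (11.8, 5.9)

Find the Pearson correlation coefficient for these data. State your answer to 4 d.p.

n = 5, Σx = 68.9, Σy = 24.5, Σx² = 955.69, Σy² = 121.83, Σxy = 334.38
nΣxy − ΣxΣy = 1671.9 − 1688.05 = -16.15
nΣx² − (Σx)² = 4778.45 − 4747.21 = 31.24; nΣy² − (Σy)² = 609.15 − 600.25 = 8.9
r = -16.15 / √(31.24 × 8.9) = -16.15 / 16.6744 ≈ -0.9685

-0.9685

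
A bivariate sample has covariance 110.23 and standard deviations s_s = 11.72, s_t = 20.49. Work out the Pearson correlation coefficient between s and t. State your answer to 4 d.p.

0.4590

r = Cov(s,t) / (s_s · s_t) = 110.23 / (11.72 × 20.49)
  = 110.23 / 240.1428 ≈ 0.4590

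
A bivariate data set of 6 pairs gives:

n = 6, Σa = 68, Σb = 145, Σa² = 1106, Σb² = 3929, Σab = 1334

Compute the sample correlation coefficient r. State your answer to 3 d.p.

r = (nΣab − ΣaΣb) / √[(nΣa² − (Σa)²)(nΣb² − (Σb)²)]
Numerator: 6×1334 − 68×145 = -1856
Denominator: √[(6636 − 4624)(23574 − 21025)] = √[2012 × 2549] = 2264.6386
r = -1856 / 2264.6386 ≈ -0.820

-0.820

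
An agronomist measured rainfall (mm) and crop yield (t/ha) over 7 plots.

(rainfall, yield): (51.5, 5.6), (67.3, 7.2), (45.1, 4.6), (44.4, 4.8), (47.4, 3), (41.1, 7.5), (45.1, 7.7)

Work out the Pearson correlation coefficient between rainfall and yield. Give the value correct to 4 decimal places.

0.1943

n = 7, Σx = 341.9, Σy = 40.4, Σx² = 17156.89, Σy² = 251.94, Σxy = 1991.26
nΣxy − ΣxΣy = 13938.82 − 13812.76 = 126.06
nΣx² − (Σx)² = 120098.23 − 116895.61 = 3202.62; nΣy² − (Σy)² = 1763.58 − 1632.16 = 131.42
r = 126.06 / √(3202.62 × 131.42) = 126.06 / 648.7591 ≈ 0.1943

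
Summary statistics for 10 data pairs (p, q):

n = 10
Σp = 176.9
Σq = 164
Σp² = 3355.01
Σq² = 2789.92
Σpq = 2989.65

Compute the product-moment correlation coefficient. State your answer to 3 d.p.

0.588

r = (nΣpq − ΣpΣq) / √[(nΣp² − (Σp)²)(nΣq² − (Σq)²)]
Numerator: 10×2989.65 − 176.9×164 = 884.9
Denominator: √[(33550.1 − 31293.61)(27899.2 − 26896)] = √[2256.49 × 1003.2] = 1504.5633
r = 884.9 / 1504.5633 ≈ 0.588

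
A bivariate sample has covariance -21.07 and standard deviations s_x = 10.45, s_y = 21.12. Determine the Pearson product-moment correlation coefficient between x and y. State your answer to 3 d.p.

r = Cov(x,y) / (s_x · s_y) = -21.07 / (10.45 × 21.12)
  = -21.07 / 220.7040 ≈ -0.095

-0.095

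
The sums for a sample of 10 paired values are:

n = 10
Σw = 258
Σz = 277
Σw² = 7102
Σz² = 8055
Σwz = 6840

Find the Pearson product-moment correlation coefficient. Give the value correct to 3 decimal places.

-0.743

r = (nΣwz − ΣwΣz) / √[(nΣw² − (Σw)²)(nΣz² − (Σz)²)]
Numerator: 10×6840 − 258×277 = -3066
Denominator: √[(71020 − 66564)(80550 − 76729)] = √[4456 × 3821] = 4126.3029
r = -3066 / 4126.3029 ≈ -0.743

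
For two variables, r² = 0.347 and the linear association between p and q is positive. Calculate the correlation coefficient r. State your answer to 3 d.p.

|r| = √0.347 = 0.589
The association is positive, so r = 0.589.

0.589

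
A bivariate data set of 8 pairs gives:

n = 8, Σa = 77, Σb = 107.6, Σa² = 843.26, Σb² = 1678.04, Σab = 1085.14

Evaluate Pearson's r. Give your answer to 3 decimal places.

0.322

r = (nΣab − ΣaΣb) / √[(nΣa² − (Σa)²)(nΣb² − (Σb)²)]
Numerator: 8×1085.14 − 77×107.6 = 395.92
Denominator: √[(6746.08 − 5929)(13424.32 − 11577.76)] = √[817.08 × 1846.56] = 1228.3270
r = 395.92 / 1228.3270 ≈ 0.322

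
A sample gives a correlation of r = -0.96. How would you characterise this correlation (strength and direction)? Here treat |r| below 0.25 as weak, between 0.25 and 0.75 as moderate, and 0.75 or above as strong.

strong negative

r = -0.96 < 0 so the relationship is negative.
|r| = 0.96, which falls in the strong range.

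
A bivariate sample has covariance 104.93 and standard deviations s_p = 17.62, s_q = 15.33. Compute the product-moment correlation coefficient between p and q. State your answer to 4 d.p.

0.3885

r = Cov(p,q) / (s_p · s_q) = 104.93 / (17.62 × 15.33)
  = 104.93 / 270.1146 ≈ 0.3885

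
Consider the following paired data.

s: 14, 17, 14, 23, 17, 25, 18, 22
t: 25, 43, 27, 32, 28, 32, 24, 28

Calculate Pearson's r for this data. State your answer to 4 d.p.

0.2163

n = 8, Σs = 150, Σt = 239, Σs² = 2932, Σt² = 7395, Σst = 4519
nΣst − ΣsΣt = 36152 − 35850 = 302
nΣs² − (Σs)² = 23456 − 22500 = 956; nΣt² − (Σt)² = 59160 − 57121 = 2039
r = 302 / √(956 × 2039) = 302 / 1396.1676 ≈ 0.2163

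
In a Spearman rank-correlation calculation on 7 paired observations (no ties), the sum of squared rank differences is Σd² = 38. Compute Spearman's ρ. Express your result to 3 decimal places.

0.321

ρ = 1 − 6Σd² / [n(n²−1)] = 1 − 6×38 / (7×48)
  = 1 − 228/336 = 1 − 0.6786 ≈ 0.321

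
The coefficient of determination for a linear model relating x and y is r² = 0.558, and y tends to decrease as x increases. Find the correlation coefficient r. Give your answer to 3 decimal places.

-0.747

|r| = √0.558 = 0.747
The association is negative, so r = −0.747.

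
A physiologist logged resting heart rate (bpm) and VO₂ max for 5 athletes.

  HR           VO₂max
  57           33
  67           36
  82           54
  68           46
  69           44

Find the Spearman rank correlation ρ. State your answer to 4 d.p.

Rank HR: 1, 2, 5, 3, 4
Rank VO₂max: 1, 2, 5, 4, 3
d = rank(HR) − rank(VO₂max): 0, 0, 0, -1, 1; Σd² = 2
ρ = 1 − 6Σd² / [n(n²−1)] = 1 − 6×2 / (5×24) = 1 − 12/120 ≈ 0.9000

0.9000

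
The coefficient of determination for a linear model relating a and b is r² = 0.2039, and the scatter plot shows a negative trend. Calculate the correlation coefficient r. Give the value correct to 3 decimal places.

|r| = √0.2039 = 0.452
The association is negative, so r = −0.452.

-0.452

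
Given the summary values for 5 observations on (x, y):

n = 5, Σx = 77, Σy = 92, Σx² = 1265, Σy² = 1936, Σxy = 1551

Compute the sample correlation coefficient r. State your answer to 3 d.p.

r = (nΣxy − ΣxΣy) / √[(nΣx² − (Σx)²)(nΣy² − (Σy)²)]
Numerator: 5×1551 − 77×92 = 671
Denominator: √[(6325 − 5929)(9680 − 8464)] = √[396 × 1216] = 693.9280
r = 671 / 693.9280 ≈ 0.967

0.967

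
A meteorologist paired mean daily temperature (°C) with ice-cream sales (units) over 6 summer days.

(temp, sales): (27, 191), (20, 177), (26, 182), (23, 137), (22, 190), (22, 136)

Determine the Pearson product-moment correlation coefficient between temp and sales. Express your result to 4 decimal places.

n = 6, Σx = 140, Σy = 1013, Σx² = 3302, Σy² = 174299, Σxy = 23752
nΣxy − ΣxΣy = 142512 − 141820 = 692
nΣx² − (Σx)² = 19812 − 19600 = 212; nΣy² − (Σy)² = 1045794 − 1026169 = 19625
r = 692 / √(212 × 19625) = 692 / 2039.7304 ≈ 0.3393

0.3393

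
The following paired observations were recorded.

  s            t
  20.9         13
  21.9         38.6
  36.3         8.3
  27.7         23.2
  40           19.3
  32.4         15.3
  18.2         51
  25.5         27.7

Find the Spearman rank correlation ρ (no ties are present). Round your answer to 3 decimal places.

Rank s: 2, 3, 7, 5, 8, 6, 1, 4
Rank t: 2, 7, 1, 5, 4, 3, 8, 6
d = rank(s) − rank(t): 0, -4, 6, 0, 4, 3, -7, -2; Σd² = 130
ρ = 1 − 6Σd² / [n(n²−1)] = 1 − 6×130 / (8×63) = 1 − 780/504 ≈ -0.548

-0.548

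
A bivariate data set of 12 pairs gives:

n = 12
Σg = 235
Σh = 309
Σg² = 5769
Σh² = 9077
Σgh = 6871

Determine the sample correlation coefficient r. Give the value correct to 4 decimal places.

0.7170

r = (nΣgh − ΣgΣh) / √[(nΣg² − (Σg)²)(nΣh² − (Σh)²)]
Numerator: 12×6871 − 235×309 = 9837
Denominator: √[(69228 − 55225)(108924 − 95481)] = √[14003 × 13443] = 13720.1432
r = 9837 / 13720.1432 ≈ 0.7170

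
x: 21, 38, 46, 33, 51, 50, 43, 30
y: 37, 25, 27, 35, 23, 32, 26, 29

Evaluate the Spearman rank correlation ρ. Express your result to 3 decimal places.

Rank x: 1, 4, 6, 3, 8, 7, 5, 2
Rank y: 8, 2, 4, 7, 1, 6, 3, 5
d = rank(x) − rank(y): -7, 2, 2, -4, 7, 1, 2, -3; Σd² = 136
ρ = 1 − 6Σd² / [n(n²−1)] = 1 − 6×136 / (8×63) = 1 − 816/504 ≈ -0.619

-0.619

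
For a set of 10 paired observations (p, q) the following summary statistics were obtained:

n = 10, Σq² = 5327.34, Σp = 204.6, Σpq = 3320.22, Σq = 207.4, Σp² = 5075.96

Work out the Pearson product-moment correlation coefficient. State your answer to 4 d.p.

-0.9662

r = (nΣpq − ΣpΣq) / √[(nΣp² − (Σp)²)(nΣq² − (Σq)²)]
Numerator: 10×3320.22 − 204.6×207.4 = -9231.84
Denominator: √[(50759.6 − 41861.16)(53273.4 − 43014.76)] = √[8898.44 × 10258.64] = 9554.3651
r = -9231.84 / 9554.3651 ≈ -0.9662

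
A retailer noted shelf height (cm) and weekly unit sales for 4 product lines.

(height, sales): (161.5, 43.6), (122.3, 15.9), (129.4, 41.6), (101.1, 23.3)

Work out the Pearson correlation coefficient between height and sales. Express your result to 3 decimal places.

n = 4, Σx = 514.3, Σy = 124.4, Σx² = 68005.11, Σy² = 4427.22, Σxy = 16724.64
nΣxy − ΣxΣy = 66898.56 − 63978.92 = 2919.64
nΣx² − (Σx)² = 272020.44 − 264504.49 = 7515.95; nΣy² − (Σy)² = 17708.88 − 15475.36 = 2233.52
r = 2919.64 / √(7515.95 × 2233.52) = 2919.64 / 4097.1972 ≈ 0.713

0.713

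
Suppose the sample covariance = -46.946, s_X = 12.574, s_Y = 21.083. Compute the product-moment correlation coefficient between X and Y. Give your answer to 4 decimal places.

r = Cov(X,Y) / (s_X · s_Y) = -46.946 / (12.574 × 21.083)
  = -46.946 / 265.0976 ≈ -0.1771

-0.1771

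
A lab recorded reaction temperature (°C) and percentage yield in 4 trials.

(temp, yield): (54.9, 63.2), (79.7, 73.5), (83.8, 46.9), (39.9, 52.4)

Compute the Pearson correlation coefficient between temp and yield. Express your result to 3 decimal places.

n = 4, Σx = 258.3, Σy = 236, Σx² = 17980.55, Σy² = 14341.86, Σxy = 15348.61
nΣxy − ΣxΣy = 61394.44 − 60958.8 = 435.64
nΣx² − (Σx)² = 71922.2 − 66718.89 = 5203.31; nΣy² − (Σy)² = 57367.44 − 55696 = 1671.44
r = 435.64 / √(5203.31 × 1671.44) = 435.64 / 2949.0711 ≈ 0.148

0.148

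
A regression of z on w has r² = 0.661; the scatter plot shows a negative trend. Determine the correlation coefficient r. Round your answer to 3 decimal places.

|r| = √0.661 = 0.813
The association is negative, so r = −0.813.

-0.813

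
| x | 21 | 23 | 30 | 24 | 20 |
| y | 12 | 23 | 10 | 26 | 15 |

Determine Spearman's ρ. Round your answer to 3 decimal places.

-0.100

Rank x: 2, 3, 5, 4, 1
Rank y: 2, 4, 1, 5, 3
d = rank(x) − rank(y): 0, -1, 4, -1, -2; Σd² = 22
ρ = 1 − 6Σd² / [n(n²−1)] = 1 − 6×22 / (5×24) = 1 − 132/120 ≈ -0.100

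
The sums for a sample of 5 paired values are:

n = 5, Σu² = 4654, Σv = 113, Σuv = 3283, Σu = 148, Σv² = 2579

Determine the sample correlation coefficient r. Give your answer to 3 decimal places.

r = (nΣuv − ΣuΣv) / √[(nΣu² − (Σu)²)(nΣv² − (Σv)²)]
Numerator: 5×3283 − 148×113 = -309
Denominator: √[(23270 − 21904)(12895 − 12769)] = √[1366 × 126] = 414.8687
r = -309 / 414.8687 ≈ -0.745

-0.745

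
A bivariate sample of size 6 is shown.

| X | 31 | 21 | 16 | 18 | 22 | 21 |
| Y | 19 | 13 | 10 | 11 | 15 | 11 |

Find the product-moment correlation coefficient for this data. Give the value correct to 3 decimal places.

n = 6, ΣX = 129, ΣY = 79, ΣX² = 2907, ΣY² = 1097, ΣXY = 1781
nΣXY − ΣXΣY = 10686 − 10191 = 495
nΣX² − (ΣX)² = 17442 − 16641 = 801; nΣY² − (ΣY)² = 6582 − 6241 = 341
r = 495 / √(801 × 341) = 495 / 522.6289 ≈ 0.947

0.947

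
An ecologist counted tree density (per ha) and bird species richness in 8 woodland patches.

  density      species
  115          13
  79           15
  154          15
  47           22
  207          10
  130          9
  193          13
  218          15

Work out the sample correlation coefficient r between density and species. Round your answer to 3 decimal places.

-0.561

n = 8, Σx = 1143, Σy = 112, Σx² = 189913, Σy² = 1678, Σxy = 15043
nΣxy − ΣxΣy = 120344 − 128016 = -7672
nΣx² − (Σx)² = 1519304 − 1306449 = 212855; nΣy² − (Σy)² = 13424 − 12544 = 880
r = -7672 / √(212855 × 880) = -7672 / 13686.2120 ≈ -0.561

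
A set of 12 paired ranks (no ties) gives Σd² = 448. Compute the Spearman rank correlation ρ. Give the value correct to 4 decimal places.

-0.5664

ρ = 1 − 6Σd² / [n(n²−1)] = 1 − 6×448 / (12×143)
  = 1 − 2688/1716 = 1 − 1.56643 ≈ -0.5664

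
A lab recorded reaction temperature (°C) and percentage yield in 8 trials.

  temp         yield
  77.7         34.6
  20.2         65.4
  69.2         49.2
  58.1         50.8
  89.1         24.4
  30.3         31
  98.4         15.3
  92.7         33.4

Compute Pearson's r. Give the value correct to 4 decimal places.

n = 8, Σx = 535.7, Σy = 304.1, Σx² = 41742.33, Σy² = 13381.61, Σxy = 18080.66
nΣxy − ΣxΣy = 144645.28 − 162906.37 = -18261.09
nΣx² − (Σx)² = 333938.64 − 286974.49 = 46964.15; nΣy² − (Σy)² = 107052.88 − 92476.81 = 14576.07
r = -18261.09 / √(46964.15 × 14576.07) = -18261.09 / 26163.9588 ≈ -0.6979

-0.6979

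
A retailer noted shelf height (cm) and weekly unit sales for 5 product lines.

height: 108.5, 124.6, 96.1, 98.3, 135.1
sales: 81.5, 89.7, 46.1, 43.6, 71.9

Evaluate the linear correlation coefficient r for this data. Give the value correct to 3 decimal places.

0.712

n = 5, Σx = 562.6, Σy = 332.8, Σx² = 64447.52, Σy² = 23884.12, Σxy = 38449.15
nΣxy − ΣxΣy = 192245.75 − 187233.28 = 5012.47
nΣx² − (Σx)² = 322237.6 − 316518.76 = 5718.84; nΣy² − (Σy)² = 119420.6 − 110755.84 = 8664.76
r = 5012.47 / √(5718.84 × 8664.76) = 5012.47 / 7039.3449 ≈ 0.712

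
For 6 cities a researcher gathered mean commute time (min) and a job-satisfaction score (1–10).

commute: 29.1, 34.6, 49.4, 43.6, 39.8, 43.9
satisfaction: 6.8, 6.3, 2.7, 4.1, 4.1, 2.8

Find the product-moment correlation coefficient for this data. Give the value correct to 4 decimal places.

n = 6, Σx = 240.4, Σy = 26.8, Σx² = 9896.54, Σy² = 134.68, Σxy = 1014.1
nΣxy − ΣxΣy = 6084.6 − 6442.72 = -358.12
nΣx² − (Σx)² = 59379.24 − 57792.16 = 1587.08; nΣy² − (Σy)² = 808.08 − 718.24 = 89.84
r = -358.12 / √(1587.08 × 89.84) = -358.12 / 377.6020 ≈ -0.9484

-0.9484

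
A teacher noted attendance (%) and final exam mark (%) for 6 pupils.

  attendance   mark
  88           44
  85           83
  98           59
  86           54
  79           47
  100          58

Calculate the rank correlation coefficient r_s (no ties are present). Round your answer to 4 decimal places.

0.1429

Rank attendance: 4, 2, 5, 3, 1, 6
Rank mark: 1, 6, 5, 3, 2, 4
d = rank(attendance) − rank(mark): 3, -4, 0, 0, -1, 2; Σd² = 30
ρ = 1 − 6Σd² / [n(n²−1)] = 1 − 6×30 / (6×35) = 1 − 180/210 ≈ 0.1429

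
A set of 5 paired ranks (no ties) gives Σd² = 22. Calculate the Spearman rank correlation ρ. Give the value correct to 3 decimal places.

-0.100

ρ = 1 − 6Σd² / [n(n²−1)] = 1 − 6×22 / (5×24)
  = 1 − 132/120 = 1 − 1.1000 ≈ -0.100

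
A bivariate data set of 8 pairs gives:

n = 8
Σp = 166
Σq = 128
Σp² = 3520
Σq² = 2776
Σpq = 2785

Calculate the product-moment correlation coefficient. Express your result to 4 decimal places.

r = (nΣpq − ΣpΣq) / √[(nΣp² − (Σp)²)(nΣq² − (Σq)²)]
Numerator: 8×2785 − 166×128 = 1032
Denominator: √[(28160 − 27556)(22208 − 16384)] = √[604 × 5824] = 1875.5522
r = 1032 / 1875.5522 ≈ 0.5502

0.5502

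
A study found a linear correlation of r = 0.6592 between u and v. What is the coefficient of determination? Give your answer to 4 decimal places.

0.4345

r² = (0.6592)² = 0.4345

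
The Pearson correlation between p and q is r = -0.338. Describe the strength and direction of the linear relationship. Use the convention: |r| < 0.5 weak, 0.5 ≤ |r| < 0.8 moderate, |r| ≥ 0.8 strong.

weak negative

r = -0.338 < 0 so the relationship is negative.
|r| = 0.338, which falls in the weak range.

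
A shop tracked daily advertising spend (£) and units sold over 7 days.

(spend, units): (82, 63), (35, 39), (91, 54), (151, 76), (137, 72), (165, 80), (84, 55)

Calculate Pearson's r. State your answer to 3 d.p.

n = 7, Σx = 745, Σy = 439, Σx² = 92081, Σy² = 28791, Σxy = 50605
nΣxy − ΣxΣy = 354235 − 327055 = 27180
nΣx² − (Σx)² = 644567 − 555025 = 89542; nΣy² − (Σy)² = 201537 − 192721 = 8816
r = 27180 / √(89542 × 8816) = 27180 / 28096.3035 ≈ 0.967

0.967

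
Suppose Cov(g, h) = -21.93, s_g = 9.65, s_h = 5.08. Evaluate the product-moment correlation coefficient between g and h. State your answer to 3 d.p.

r = Cov(g,h) / (s_g · s_h) = -21.93 / (9.65 × 5.08)
  = -21.93 / 49.0220 ≈ -0.447

-0.447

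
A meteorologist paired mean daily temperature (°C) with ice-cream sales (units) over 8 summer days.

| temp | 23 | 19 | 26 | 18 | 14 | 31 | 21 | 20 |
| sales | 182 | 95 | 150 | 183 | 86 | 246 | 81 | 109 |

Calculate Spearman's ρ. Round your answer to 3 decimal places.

Rank temp: 6, 3, 7, 2, 1, 8, 5, 4
Rank sales: 6, 3, 5, 7, 2, 8, 1, 4
d = rank(temp) − rank(sales): 0, 0, 2, -5, -1, 0, 4, 0; Σd² = 46
ρ = 1 − 6Σd² / [n(n²−1)] = 1 − 6×46 / (8×63) = 1 − 276/504 ≈ 0.452

0.452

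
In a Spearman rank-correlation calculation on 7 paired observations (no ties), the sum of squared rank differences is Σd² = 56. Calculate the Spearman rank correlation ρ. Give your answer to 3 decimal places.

0.000

ρ = 1 − 6Σd² / [n(n²−1)] = 1 − 6×56 / (7×48)
  = 1 − 336/336 = 1 − 1.0000 ≈ 0.000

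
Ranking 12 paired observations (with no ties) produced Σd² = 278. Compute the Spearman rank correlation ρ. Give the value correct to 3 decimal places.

0.028

ρ = 1 − 6Σd² / [n(n²−1)] = 1 − 6×278 / (12×143)
  = 1 − 1668/1716 = 1 − 0.9720 ≈ 0.028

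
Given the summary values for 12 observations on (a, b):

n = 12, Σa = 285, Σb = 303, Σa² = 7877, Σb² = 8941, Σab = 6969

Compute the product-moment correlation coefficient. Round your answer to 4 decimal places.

-0.1900

r = (nΣab − ΣaΣb) / √[(nΣa² − (Σa)²)(nΣb² − (Σb)²)]
Numerator: 12×6969 − 285×303 = -2727
Denominator: √[(94524 − 81225)(107292 − 91809)] = √[13299 × 15483] = 14349.5093
r = -2727 / 14349.5093 ≈ -0.1900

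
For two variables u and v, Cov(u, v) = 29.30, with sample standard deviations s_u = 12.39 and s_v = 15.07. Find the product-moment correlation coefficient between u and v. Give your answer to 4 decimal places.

r = Cov(u,v) / (s_u · s_v) = 29.30 / (12.39 × 15.07)
  = 29.30 / 186.7173 ≈ 0.1569

0.1569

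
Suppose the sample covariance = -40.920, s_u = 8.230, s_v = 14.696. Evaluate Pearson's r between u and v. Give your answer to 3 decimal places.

-0.338

r = Cov(u,v) / (s_u · s_v) = -40.920 / (8.230 × 14.696)
  = -40.920 / 120.9481 ≈ -0.338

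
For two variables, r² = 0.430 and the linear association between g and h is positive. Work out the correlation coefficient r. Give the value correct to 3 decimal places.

|r| = √0.430 = 0.656
The association is positive, so r = 0.656.

0.656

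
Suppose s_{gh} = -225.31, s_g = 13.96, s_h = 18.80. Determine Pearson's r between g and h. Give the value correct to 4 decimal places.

-0.8585

r = Cov(g,h) / (s_g · s_h) = -225.31 / (13.96 × 18.80)
  = -225.31 / 262.4480 ≈ -0.8585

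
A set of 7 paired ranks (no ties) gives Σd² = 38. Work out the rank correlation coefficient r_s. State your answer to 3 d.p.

ρ = 1 − 6Σd² / [n(n²−1)] = 1 − 6×38 / (7×48)
  = 1 − 228/336 = 1 − 0.6786 ≈ 0.321

0.321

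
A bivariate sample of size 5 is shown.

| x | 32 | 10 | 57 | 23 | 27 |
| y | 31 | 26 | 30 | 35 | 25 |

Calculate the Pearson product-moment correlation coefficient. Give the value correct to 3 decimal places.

n = 5, Σx = 149, Σy = 147, Σx² = 5631, Σy² = 4387, Σxy = 4442
nΣxy − ΣxΣy = 22210 − 21903 = 307
nΣx² − (Σx)² = 28155 − 22201 = 5954; nΣy² − (Σy)² = 21935 − 21609 = 326
r = 307 / √(5954 × 326) = 307 / 1393.1992 ≈ 0.220

0.220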